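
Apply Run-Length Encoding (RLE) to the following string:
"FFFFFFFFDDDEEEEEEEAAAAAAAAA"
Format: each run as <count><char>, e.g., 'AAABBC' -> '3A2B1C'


Scanning runs left to right:
  i=0: run of 'F' x 8 -> '8F'
  i=8: run of 'D' x 3 -> '3D'
  i=11: run of 'E' x 7 -> '7E'
  i=18: run of 'A' x 9 -> '9A'

RLE = 8F3D7E9A


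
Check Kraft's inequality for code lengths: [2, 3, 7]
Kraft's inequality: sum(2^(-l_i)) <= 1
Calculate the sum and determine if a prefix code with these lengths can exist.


Sum = 2^(-2) + 2^(-3) + 2^(-7)
    = 0.25 + 0.125 + 0.0078125
    = 49/128 = 0.3828125
Since 0.3828125 <= 1, Kraft's inequality IS satisfied.
A prefix code with these lengths CAN exist.

Kraft sum = 0.3828125. Satisfied.


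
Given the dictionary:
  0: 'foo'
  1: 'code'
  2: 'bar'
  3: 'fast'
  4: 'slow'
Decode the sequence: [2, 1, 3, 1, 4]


Look up each index in the dictionary:
  2 -> 'bar'
  1 -> 'code'
  3 -> 'fast'
  1 -> 'code'
  4 -> 'slow'

Decoded: "bar code fast code slow"


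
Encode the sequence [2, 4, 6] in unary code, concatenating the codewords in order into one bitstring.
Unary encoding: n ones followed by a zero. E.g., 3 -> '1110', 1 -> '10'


Encode each number as n ones followed by a terminating 0:
  2 -> 110 (3 bits)
  4 -> 11110 (5 bits)
  6 -> 1111110 (7 bits)
Total length = 3 + 5 + 7 = 15 bits.

Unary([2, 4, 6]) = 110111101111110 (15 bits)


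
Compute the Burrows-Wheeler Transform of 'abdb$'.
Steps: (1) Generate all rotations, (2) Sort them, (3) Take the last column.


Rotations (sorted):
  0: $abdb -> last char: b
  1: abdb$ -> last char: $
  2: b$abd -> last char: d
  3: bdb$a -> last char: a
  4: db$ab -> last char: b


BWT = b$dab


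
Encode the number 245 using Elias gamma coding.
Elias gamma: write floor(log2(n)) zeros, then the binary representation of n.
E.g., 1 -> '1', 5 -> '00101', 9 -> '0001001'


num_bits = floor(log2(245)) + 1 = 8
leading_zeros = num_bits - 1 = 7
binary(245) = 11110101

Elias gamma(245) = '0000000' + '11110101' = 000000011110101 (15 bits)


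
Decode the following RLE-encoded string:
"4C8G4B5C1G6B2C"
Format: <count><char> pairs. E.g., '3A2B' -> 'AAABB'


Expanding each <count><char> pair:
  4C -> 'CCCC'
  8G -> 'GGGGGGGG'
  4B -> 'BBBB'
  5C -> 'CCCCC'
  1G -> 'G'
  6B -> 'BBBBBB'
  2C -> 'CC'

Decoded = CCCCGGGGGGGGBBBBCCCCCGBBBBBBCC


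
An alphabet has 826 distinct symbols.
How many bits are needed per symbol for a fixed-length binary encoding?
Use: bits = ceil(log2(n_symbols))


log2(826) = 9.69
Bracket: 2^9 = 512 < 826 <= 2^10 = 1024
So ceil(log2(826)) = 10

bits = ceil(log2(826)) = ceil(9.69) = 10 bits


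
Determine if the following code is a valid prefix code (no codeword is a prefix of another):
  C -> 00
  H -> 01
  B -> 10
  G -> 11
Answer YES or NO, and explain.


Checking each pair (does one codeword prefix another?):
  C='00' vs H='01': no prefix
  C='00' vs B='10': no prefix
  C='00' vs G='11': no prefix
  H='01' vs C='00': no prefix
  H='01' vs B='10': no prefix
  H='01' vs G='11': no prefix
  B='10' vs C='00': no prefix
  B='10' vs H='01': no prefix
  B='10' vs G='11': no prefix
  G='11' vs C='00': no prefix
  G='11' vs H='01': no prefix
  G='11' vs B='10': no prefix
No violation found over all pairs.

YES -- this is a valid prefix code. No codeword is a prefix of any other codeword.


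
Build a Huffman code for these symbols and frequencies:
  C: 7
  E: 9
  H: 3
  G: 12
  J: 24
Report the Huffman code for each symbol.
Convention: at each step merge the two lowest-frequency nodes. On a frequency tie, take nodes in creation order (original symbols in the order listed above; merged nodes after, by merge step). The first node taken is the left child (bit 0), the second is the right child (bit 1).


Huffman tree construction:
Step 1: Merge H(3) + C(7) = 10
Step 2: Merge E(9) + (H+C)(10) = 19
Step 3: Merge G(12) + (E+(H+C))(19) = 31
Step 4: Merge J(24) + (G+(E+(H+C)))(31) = 55
Read each symbol's code off the tree from the root (left child = 0, right child = 1).

Codes:
  C: 1111 (length 4)
  E: 110 (length 3)
  H: 1110 (length 4)
  G: 10 (length 2)
  J: 0 (length 1)
Average code length: 115/55 = 2.0909 bits/symbol


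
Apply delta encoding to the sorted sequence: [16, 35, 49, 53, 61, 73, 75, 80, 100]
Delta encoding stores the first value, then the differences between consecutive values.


First value: 16
Deltas:
  35 - 16 = 19
  49 - 35 = 14
  53 - 49 = 4
  61 - 53 = 8
  73 - 61 = 12
  75 - 73 = 2
  80 - 75 = 5
  100 - 80 = 20


Delta encoded: [16, 19, 14, 4, 8, 12, 2, 5, 20]


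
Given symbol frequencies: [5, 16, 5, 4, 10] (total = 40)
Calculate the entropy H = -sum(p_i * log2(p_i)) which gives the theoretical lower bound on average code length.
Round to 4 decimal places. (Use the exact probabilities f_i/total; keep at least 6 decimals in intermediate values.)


Per-symbol terms -p_i * log2(p_i) with p_i = f_i/40:
  p = 5/40 = 0.125000: log2(p) = -3.000000, -p*log2(p) = 0.375000
  p = 16/40 = 0.400000: log2(p) = -1.321928, -p*log2(p) = 0.528771
  p = 5/40 = 0.125000: log2(p) = -3.000000, -p*log2(p) = 0.375000
  p = 4/40 = 0.100000: log2(p) = -3.321928, -p*log2(p) = 0.332193
  p = 10/40 = 0.250000: log2(p) = -2.000000, -p*log2(p) = 0.500000
H = 0.375000 + 0.528771 + 0.375000 + 0.332193 + 0.500000 = 2.110964

H = 2.111 bits/symbol


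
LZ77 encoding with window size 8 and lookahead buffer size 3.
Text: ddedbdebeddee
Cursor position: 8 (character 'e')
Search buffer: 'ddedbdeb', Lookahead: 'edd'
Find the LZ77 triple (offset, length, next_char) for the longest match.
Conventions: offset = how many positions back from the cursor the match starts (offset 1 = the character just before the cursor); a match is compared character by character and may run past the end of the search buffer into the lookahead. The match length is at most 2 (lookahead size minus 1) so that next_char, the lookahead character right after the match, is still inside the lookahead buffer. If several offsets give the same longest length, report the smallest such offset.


Try each offset into the search buffer:
  offset=1 (pos 7, char 'b'): match length 0
  offset=2 (pos 6, char 'e'): match length 1
  offset=3 (pos 5, char 'd'): match length 0
  offset=4 (pos 4, char 'b'): match length 0
  offset=5 (pos 3, char 'd'): match length 0
  offset=6 (pos 2, char 'e'): match length 2
  offset=7 (pos 1, char 'd'): match length 0
  offset=8 (pos 0, char 'd'): match length 0
Longest match has length 2 at offset 6.
next_char = character at position 8 + 2 = 10 -> 'd'

Best match: offset=6, length=2 (matching 'ed' starting at position 2)
LZ77 triple: (6, 2, 'd')


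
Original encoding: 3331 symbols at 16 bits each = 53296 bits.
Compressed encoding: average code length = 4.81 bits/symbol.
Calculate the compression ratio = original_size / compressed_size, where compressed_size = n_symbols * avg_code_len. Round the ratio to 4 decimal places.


original_size = n_symbols * orig_bits = 3331 * 16 = 53296 bits
compressed_size = n_symbols * avg_code_len = 3331 * 4.81 = 16022.11 bits
ratio = original_size / compressed_size = 53296 / 16022.11 = 3.3264

Compression ratio = 3.3264


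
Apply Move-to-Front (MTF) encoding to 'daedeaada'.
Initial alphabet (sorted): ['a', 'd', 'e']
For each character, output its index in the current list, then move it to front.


MTF encoding:
'd': index 1 in ['a', 'd', 'e'] -> ['d', 'a', 'e']
'a': index 1 in ['d', 'a', 'e'] -> ['a', 'd', 'e']
'e': index 2 in ['a', 'd', 'e'] -> ['e', 'a', 'd']
'd': index 2 in ['e', 'a', 'd'] -> ['d', 'e', 'a']
'e': index 1 in ['d', 'e', 'a'] -> ['e', 'd', 'a']
'a': index 2 in ['e', 'd', 'a'] -> ['a', 'e', 'd']
'a': index 0 in ['a', 'e', 'd'] -> ['a', 'e', 'd']
'd': index 2 in ['a', 'e', 'd'] -> ['d', 'a', 'e']
'a': index 1 in ['d', 'a', 'e'] -> ['a', 'd', 'e']


Output: [1, 1, 2, 2, 1, 2, 0, 2, 1]


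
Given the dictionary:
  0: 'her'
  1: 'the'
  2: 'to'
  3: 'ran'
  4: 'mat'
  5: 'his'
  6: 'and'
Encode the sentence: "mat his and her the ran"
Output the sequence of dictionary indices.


Look up each word in the dictionary:
  'mat' -> 4
  'his' -> 5
  'and' -> 6
  'her' -> 0
  'the' -> 1
  'ran' -> 3

Encoded: [4, 5, 6, 0, 1, 3]


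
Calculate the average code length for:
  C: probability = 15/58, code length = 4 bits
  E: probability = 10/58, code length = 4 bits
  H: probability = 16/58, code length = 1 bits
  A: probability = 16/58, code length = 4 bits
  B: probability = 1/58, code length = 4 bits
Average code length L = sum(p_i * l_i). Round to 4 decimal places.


Weighted contributions p_i * l_i:
  C: (15/58) * 4 = 60/58
  E: (10/58) * 4 = 40/58
  H: (16/58) * 1 = 16/58
  A: (16/58) * 4 = 64/58
  B: (1/58) * 4 = 4/58
Sum = (60 + 40 + 16 + 64 + 4)/58 = 184/58

L = 184/58 = 3.1724 bits/symbol


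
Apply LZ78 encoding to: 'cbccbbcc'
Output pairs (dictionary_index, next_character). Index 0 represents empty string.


LZ78 encoding steps:
Dictionary: {0: ''}
Step 1: w='' (idx 0), next='c' -> output (0, 'c'), add 'c' as idx 1
Step 2: w='' (idx 0), next='b' -> output (0, 'b'), add 'b' as idx 2
Step 3: w='c' (idx 1), next='c' -> output (1, 'c'), add 'cc' as idx 3
Step 4: w='b' (idx 2), next='b' -> output (2, 'b'), add 'bb' as idx 4
Step 5: w='cc' (idx 3), end of input -> output (3, '')


Encoded: [(0, 'c'), (0, 'b'), (1, 'c'), (2, 'b'), (3, '')]


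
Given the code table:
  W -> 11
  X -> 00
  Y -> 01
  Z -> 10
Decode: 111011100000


Decoding:
11 -> W
10 -> Z
11 -> W
10 -> Z
00 -> X
00 -> X


Result: WZWZXX


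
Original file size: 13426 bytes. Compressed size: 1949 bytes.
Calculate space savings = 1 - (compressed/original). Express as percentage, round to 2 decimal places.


ratio = compressed/original = 1949/13426 = 0.145166
savings = 1 - ratio = 1 - 0.145166 = 0.854834
as a percentage: 0.854834 * 100 = 85.48%

Space savings = 1 - 1949/13426 = 85.48%


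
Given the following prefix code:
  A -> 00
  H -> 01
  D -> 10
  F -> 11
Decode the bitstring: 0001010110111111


Decoding step by step:
Bits 00 -> A
Bits 01 -> H
Bits 01 -> H
Bits 01 -> H
Bits 10 -> D
Bits 11 -> F
Bits 11 -> F
Bits 11 -> F


Decoded message: AHHHDFFF


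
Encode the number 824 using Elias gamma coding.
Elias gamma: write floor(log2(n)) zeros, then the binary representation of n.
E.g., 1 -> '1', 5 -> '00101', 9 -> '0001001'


num_bits = floor(log2(824)) + 1 = 10
leading_zeros = num_bits - 1 = 9
binary(824) = 1100111000

Elias gamma(824) = '000000000' + '1100111000' = 0000000001100111000 (19 bits)


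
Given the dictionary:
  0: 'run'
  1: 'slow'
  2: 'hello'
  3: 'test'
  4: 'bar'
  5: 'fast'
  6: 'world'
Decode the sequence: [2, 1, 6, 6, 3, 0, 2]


Look up each index in the dictionary:
  2 -> 'hello'
  1 -> 'slow'
  6 -> 'world'
  6 -> 'world'
  3 -> 'test'
  0 -> 'run'
  2 -> 'hello'

Decoded: "hello slow world world test run hello"


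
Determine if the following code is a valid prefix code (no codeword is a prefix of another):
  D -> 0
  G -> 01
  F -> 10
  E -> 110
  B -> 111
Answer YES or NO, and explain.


Checking each pair (does one codeword prefix another?):
  D='0' vs G='01': prefix -- VIOLATION

NO -- this is NOT a valid prefix code. D (0) is a prefix of G (01).


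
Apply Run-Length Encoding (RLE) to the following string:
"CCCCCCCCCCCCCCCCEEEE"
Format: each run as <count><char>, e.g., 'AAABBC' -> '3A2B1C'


Scanning runs left to right:
  i=0: run of 'C' x 16 -> '16C'
  i=16: run of 'E' x 4 -> '4E'

RLE = 16C4E


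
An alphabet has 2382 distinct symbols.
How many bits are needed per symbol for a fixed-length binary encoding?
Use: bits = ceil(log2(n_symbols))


log2(2382) = 11.218
Bracket: 2^11 = 2048 < 2382 <= 2^12 = 4096
So ceil(log2(2382)) = 12

bits = ceil(log2(2382)) = ceil(11.218) = 12 bits


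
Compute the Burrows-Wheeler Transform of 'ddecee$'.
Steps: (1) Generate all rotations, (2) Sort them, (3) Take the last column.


Rotations (sorted):
  0: $ddecee -> last char: e
  1: cee$dde -> last char: e
  2: ddecee$ -> last char: $
  3: decee$d -> last char: d
  4: e$ddece -> last char: e
  5: ecee$dd -> last char: d
  6: ee$ddec -> last char: c


BWT = ee$dedc


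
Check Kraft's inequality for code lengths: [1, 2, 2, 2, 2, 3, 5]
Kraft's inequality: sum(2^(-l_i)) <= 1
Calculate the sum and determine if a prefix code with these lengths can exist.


Sum = 2^(-1) + 2^(-2) + 2^(-2) + 2^(-2) + 2^(-2) + 2^(-3) + 2^(-5)
    = 0.5 + 0.25 + 0.25 + 0.25 + 0.25 + 0.125 + 0.03125
    = 53/32 = 1.65625
Since 1.65625 > 1, Kraft's inequality is NOT satisfied.
A prefix code with these lengths CANNOT exist.

Kraft sum = 1.65625. Not satisfied.


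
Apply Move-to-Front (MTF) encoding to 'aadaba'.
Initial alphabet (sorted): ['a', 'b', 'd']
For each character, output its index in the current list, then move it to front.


MTF encoding:
'a': index 0 in ['a', 'b', 'd'] -> ['a', 'b', 'd']
'a': index 0 in ['a', 'b', 'd'] -> ['a', 'b', 'd']
'd': index 2 in ['a', 'b', 'd'] -> ['d', 'a', 'b']
'a': index 1 in ['d', 'a', 'b'] -> ['a', 'd', 'b']
'b': index 2 in ['a', 'd', 'b'] -> ['b', 'a', 'd']
'a': index 1 in ['b', 'a', 'd'] -> ['a', 'b', 'd']


Output: [0, 0, 2, 1, 2, 1]


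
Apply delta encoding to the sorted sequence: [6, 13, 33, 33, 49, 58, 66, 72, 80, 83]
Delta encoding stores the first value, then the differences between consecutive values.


First value: 6
Deltas:
  13 - 6 = 7
  33 - 13 = 20
  33 - 33 = 0
  49 - 33 = 16
  58 - 49 = 9
  66 - 58 = 8
  72 - 66 = 6
  80 - 72 = 8
  83 - 80 = 3


Delta encoded: [6, 7, 20, 0, 16, 9, 8, 6, 8, 3]


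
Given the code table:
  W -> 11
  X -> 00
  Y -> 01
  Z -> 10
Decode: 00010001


Decoding:
00 -> X
01 -> Y
00 -> X
01 -> Y


Result: XYXY


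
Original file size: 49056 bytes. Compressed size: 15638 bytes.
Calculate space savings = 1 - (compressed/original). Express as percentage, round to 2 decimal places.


ratio = compressed/original = 15638/49056 = 0.318779
savings = 1 - ratio = 1 - 0.318779 = 0.681221
as a percentage: 0.681221 * 100 = 68.12%

Space savings = 1 - 15638/49056 = 68.12%


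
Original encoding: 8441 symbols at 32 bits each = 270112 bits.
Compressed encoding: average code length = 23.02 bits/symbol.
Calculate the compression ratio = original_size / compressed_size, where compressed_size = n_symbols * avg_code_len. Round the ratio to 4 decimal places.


original_size = n_symbols * orig_bits = 8441 * 32 = 270112 bits
compressed_size = n_symbols * avg_code_len = 8441 * 23.02 = 194311.82 bits
ratio = original_size / compressed_size = 270112 / 194311.82 = 1.3901

Compression ratio = 1.3901


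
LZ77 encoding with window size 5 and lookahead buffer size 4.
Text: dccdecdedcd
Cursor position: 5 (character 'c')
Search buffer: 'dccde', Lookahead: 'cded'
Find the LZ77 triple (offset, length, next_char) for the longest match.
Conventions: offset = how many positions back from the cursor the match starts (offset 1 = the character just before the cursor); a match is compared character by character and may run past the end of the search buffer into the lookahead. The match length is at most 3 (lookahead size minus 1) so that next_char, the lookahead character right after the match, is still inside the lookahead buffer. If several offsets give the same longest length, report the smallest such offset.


Try each offset into the search buffer:
  offset=1 (pos 4, char 'e'): match length 0
  offset=2 (pos 3, char 'd'): match length 0
  offset=3 (pos 2, char 'c'): match length 3
  offset=4 (pos 1, char 'c'): match length 1
  offset=5 (pos 0, char 'd'): match length 0
Longest match has length 3 at offset 3.
next_char = character at position 5 + 3 = 8 -> 'd'

Best match: offset=3, length=3 (matching 'cde' starting at position 2)
LZ77 triple: (3, 3, 'd')


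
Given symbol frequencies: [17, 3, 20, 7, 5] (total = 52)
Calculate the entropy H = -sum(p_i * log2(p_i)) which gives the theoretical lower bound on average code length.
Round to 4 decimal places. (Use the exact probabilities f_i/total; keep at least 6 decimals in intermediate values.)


Per-symbol terms -p_i * log2(p_i) with p_i = f_i/52:
  p = 17/52 = 0.326923: log2(p) = -1.612977, -p*log2(p) = 0.527319
  p = 3/52 = 0.057692: log2(p) = -4.115477, -p*log2(p) = 0.237431
  p = 20/52 = 0.384615: log2(p) = -1.378512, -p*log2(p) = 0.530197
  p = 7/52 = 0.134615: log2(p) = -2.893085, -p*log2(p) = 0.389454
  p = 5/52 = 0.096154: log2(p) = -3.378512, -p*log2(p) = 0.324857
H = 0.527319 + 0.237431 + 0.530197 + 0.389454 + 0.324857 = 2.009258

H = 2.0093 bits/symbol


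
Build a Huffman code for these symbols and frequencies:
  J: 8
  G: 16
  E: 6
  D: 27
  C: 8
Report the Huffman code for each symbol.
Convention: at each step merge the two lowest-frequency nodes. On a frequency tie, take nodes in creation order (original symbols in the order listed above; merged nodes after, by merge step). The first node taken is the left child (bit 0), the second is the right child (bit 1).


Huffman tree construction:
Step 1: Merge E(6) + J(8) = 14
Step 2: Merge C(8) + (E+J)(14) = 22
Step 3: Merge G(16) + (C+(E+J))(22) = 38
Step 4: Merge D(27) + (G+(C+(E+J)))(38) = 65
Read each symbol's code off the tree from the root (left child = 0, right child = 1).

Codes:
  J: 1111 (length 4)
  G: 10 (length 2)
  E: 1110 (length 4)
  D: 0 (length 1)
  C: 110 (length 3)
Average code length: 139/65 = 2.1385 bits/symbol


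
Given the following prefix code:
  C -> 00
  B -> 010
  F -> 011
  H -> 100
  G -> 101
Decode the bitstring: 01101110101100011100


Decoding step by step:
Bits 011 -> F
Bits 011 -> F
Bits 101 -> G
Bits 011 -> F
Bits 00 -> C
Bits 011 -> F
Bits 100 -> H


Decoded message: FFGFCFH


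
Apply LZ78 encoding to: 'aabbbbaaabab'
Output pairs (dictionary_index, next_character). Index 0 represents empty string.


LZ78 encoding steps:
Dictionary: {0: ''}
Step 1: w='' (idx 0), next='a' -> output (0, 'a'), add 'a' as idx 1
Step 2: w='a' (idx 1), next='b' -> output (1, 'b'), add 'ab' as idx 2
Step 3: w='' (idx 0), next='b' -> output (0, 'b'), add 'b' as idx 3
Step 4: w='b' (idx 3), next='b' -> output (3, 'b'), add 'bb' as idx 4
Step 5: w='a' (idx 1), next='a' -> output (1, 'a'), add 'aa' as idx 5
Step 6: w='ab' (idx 2), next='a' -> output (2, 'a'), add 'aba' as idx 6
Step 7: w='b' (idx 3), end of input -> output (3, '')


Encoded: [(0, 'a'), (1, 'b'), (0, 'b'), (3, 'b'), (1, 'a'), (2, 'a'), (3, '')]


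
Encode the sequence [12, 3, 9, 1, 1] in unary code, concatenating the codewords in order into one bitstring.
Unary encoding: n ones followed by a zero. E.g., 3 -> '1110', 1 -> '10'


Encode each number as n ones followed by a terminating 0:
  12 -> 1111111111110 (13 bits)
  3 -> 1110 (4 bits)
  9 -> 1111111110 (10 bits)
  1 -> 10 (2 bits)
  1 -> 10 (2 bits)
Total length = 13 + 4 + 10 + 2 + 2 = 31 bits.

Unary([12, 3, 9, 1, 1]) = 1111111111110111011111111101010 (31 bits)


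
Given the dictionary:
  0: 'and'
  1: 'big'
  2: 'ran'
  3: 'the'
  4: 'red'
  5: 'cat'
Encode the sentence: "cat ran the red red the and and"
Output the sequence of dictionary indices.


Look up each word in the dictionary:
  'cat' -> 5
  'ran' -> 2
  'the' -> 3
  'red' -> 4
  'red' -> 4
  'the' -> 3
  'and' -> 0
  'and' -> 0

Encoded: [5, 2, 3, 4, 4, 3, 0, 0]


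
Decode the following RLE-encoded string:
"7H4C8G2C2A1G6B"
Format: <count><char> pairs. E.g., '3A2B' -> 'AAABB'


Expanding each <count><char> pair:
  7H -> 'HHHHHHH'
  4C -> 'CCCC'
  8G -> 'GGGGGGGG'
  2C -> 'CC'
  2A -> 'AA'
  1G -> 'G'
  6B -> 'BBBBBB'

Decoded = HHHHHHHCCCCGGGGGGGGCCAAGBBBBBB


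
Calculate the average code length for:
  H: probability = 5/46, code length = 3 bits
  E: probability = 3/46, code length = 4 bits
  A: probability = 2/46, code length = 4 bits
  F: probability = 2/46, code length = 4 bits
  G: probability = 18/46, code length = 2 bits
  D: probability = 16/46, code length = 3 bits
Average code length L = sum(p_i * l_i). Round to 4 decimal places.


Weighted contributions p_i * l_i:
  H: (5/46) * 3 = 15/46
  E: (3/46) * 4 = 12/46
  A: (2/46) * 4 = 8/46
  F: (2/46) * 4 = 8/46
  G: (18/46) * 2 = 36/46
  D: (16/46) * 3 = 48/46
Sum = (15 + 12 + 8 + 8 + 36 + 48)/46 = 127/46

L = 127/46 = 2.7609 bits/symbol


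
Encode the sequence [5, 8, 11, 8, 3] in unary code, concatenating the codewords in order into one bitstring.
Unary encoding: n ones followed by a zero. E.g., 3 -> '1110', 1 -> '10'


Encode each number as n ones followed by a terminating 0:
  5 -> 111110 (6 bits)
  8 -> 111111110 (9 bits)
  11 -> 111111111110 (12 bits)
  8 -> 111111110 (9 bits)
  3 -> 1110 (4 bits)
Total length = 6 + 9 + 12 + 9 + 4 = 40 bits.

Unary([5, 8, 11, 8, 3]) = 1111101111111101111111111101111111101110 (40 bits)


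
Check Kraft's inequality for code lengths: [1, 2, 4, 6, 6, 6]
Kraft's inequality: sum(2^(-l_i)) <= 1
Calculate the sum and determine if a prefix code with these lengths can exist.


Sum = 2^(-1) + 2^(-2) + 2^(-4) + 2^(-6) + 2^(-6) + 2^(-6)
    = 0.5 + 0.25 + 0.0625 + 0.015625 + 0.015625 + 0.015625
    = 55/64 = 0.859375
Since 0.859375 <= 1, Kraft's inequality IS satisfied.
A prefix code with these lengths CAN exist.

Kraft sum = 0.859375. Satisfied.


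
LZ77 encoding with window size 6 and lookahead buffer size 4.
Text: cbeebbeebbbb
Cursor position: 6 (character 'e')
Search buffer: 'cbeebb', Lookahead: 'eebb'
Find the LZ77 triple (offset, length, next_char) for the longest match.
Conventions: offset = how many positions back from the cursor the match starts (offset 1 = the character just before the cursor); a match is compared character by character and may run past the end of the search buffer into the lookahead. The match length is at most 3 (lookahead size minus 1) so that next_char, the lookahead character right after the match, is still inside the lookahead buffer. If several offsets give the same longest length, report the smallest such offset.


Try each offset into the search buffer:
  offset=1 (pos 5, char 'b'): match length 0
  offset=2 (pos 4, char 'b'): match length 0
  offset=3 (pos 3, char 'e'): match length 1
  offset=4 (pos 2, char 'e'): match length 3
  offset=5 (pos 1, char 'b'): match length 0
  offset=6 (pos 0, char 'c'): match length 0
Longest match has length 3 at offset 4.
next_char = character at position 6 + 3 = 9 -> 'b'

Best match: offset=4, length=3 (matching 'eeb' starting at position 2)
LZ77 triple: (4, 3, 'b')


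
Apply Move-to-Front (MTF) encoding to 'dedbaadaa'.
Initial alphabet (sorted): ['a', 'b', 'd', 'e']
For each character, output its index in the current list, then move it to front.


MTF encoding:
'd': index 2 in ['a', 'b', 'd', 'e'] -> ['d', 'a', 'b', 'e']
'e': index 3 in ['d', 'a', 'b', 'e'] -> ['e', 'd', 'a', 'b']
'd': index 1 in ['e', 'd', 'a', 'b'] -> ['d', 'e', 'a', 'b']
'b': index 3 in ['d', 'e', 'a', 'b'] -> ['b', 'd', 'e', 'a']
'a': index 3 in ['b', 'd', 'e', 'a'] -> ['a', 'b', 'd', 'e']
'a': index 0 in ['a', 'b', 'd', 'e'] -> ['a', 'b', 'd', 'e']
'd': index 2 in ['a', 'b', 'd', 'e'] -> ['d', 'a', 'b', 'e']
'a': index 1 in ['d', 'a', 'b', 'e'] -> ['a', 'd', 'b', 'e']
'a': index 0 in ['a', 'd', 'b', 'e'] -> ['a', 'd', 'b', 'e']


Output: [2, 3, 1, 3, 3, 0, 2, 1, 0]


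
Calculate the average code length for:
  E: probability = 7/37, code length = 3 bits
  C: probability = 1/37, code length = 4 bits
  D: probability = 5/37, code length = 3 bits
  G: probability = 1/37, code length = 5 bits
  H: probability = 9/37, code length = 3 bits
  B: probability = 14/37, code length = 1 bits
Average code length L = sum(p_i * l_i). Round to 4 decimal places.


Weighted contributions p_i * l_i:
  E: (7/37) * 3 = 21/37
  C: (1/37) * 4 = 4/37
  D: (5/37) * 3 = 15/37
  G: (1/37) * 5 = 5/37
  H: (9/37) * 3 = 27/37
  B: (14/37) * 1 = 14/37
Sum = (21 + 4 + 15 + 5 + 27 + 14)/37 = 86/37

L = 86/37 = 2.3243 bits/symbol


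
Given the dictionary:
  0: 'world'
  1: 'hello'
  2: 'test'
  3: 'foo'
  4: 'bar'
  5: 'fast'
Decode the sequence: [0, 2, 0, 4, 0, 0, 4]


Look up each index in the dictionary:
  0 -> 'world'
  2 -> 'test'
  0 -> 'world'
  4 -> 'bar'
  0 -> 'world'
  0 -> 'world'
  4 -> 'bar'

Decoded: "world test world bar world world bar"


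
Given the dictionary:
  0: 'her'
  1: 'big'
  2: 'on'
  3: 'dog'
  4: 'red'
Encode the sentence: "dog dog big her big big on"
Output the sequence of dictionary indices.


Look up each word in the dictionary:
  'dog' -> 3
  'dog' -> 3
  'big' -> 1
  'her' -> 0
  'big' -> 1
  'big' -> 1
  'on' -> 2

Encoded: [3, 3, 1, 0, 1, 1, 2]


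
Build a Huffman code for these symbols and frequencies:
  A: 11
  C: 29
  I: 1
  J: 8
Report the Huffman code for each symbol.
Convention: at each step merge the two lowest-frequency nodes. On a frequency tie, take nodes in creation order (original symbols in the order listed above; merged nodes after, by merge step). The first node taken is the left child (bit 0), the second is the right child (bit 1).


Huffman tree construction:
Step 1: Merge I(1) + J(8) = 9
Step 2: Merge (I+J)(9) + A(11) = 20
Step 3: Merge ((I+J)+A)(20) + C(29) = 49
Read each symbol's code off the tree from the root (left child = 0, right child = 1).

Codes:
  A: 01 (length 2)
  C: 1 (length 1)
  I: 000 (length 3)
  J: 001 (length 3)
Average code length: 78/49 = 1.5918 bits/symbol


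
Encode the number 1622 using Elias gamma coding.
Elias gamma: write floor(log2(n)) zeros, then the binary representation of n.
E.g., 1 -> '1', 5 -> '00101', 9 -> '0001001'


num_bits = floor(log2(1622)) + 1 = 11
leading_zeros = num_bits - 1 = 10
binary(1622) = 11001010110

Elias gamma(1622) = '0000000000' + '11001010110' = 000000000011001010110 (21 bits)


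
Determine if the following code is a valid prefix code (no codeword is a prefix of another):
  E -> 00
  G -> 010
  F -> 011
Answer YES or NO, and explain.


Checking each pair (does one codeword prefix another?):
  E='00' vs G='010': no prefix
  E='00' vs F='011': no prefix
  G='010' vs E='00': no prefix
  G='010' vs F='011': no prefix
  F='011' vs E='00': no prefix
  F='011' vs G='010': no prefix
No violation found over all pairs.

YES -- this is a valid prefix code. No codeword is a prefix of any other codeword.


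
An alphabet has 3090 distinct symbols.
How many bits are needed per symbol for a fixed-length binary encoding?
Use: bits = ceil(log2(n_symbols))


log2(3090) = 11.5934
Bracket: 2^11 = 2048 < 3090 <= 2^12 = 4096
So ceil(log2(3090)) = 12

bits = ceil(log2(3090)) = ceil(11.5934) = 12 bits


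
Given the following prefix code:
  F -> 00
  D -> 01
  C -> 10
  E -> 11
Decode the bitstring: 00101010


Decoding step by step:
Bits 00 -> F
Bits 10 -> C
Bits 10 -> C
Bits 10 -> C


Decoded message: FCCC


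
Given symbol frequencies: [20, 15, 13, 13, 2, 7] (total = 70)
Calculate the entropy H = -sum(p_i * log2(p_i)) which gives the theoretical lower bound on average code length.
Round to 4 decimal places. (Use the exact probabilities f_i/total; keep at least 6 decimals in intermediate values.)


Per-symbol terms -p_i * log2(p_i) with p_i = f_i/70:
  p = 20/70 = 0.285714: log2(p) = -1.807355, -p*log2(p) = 0.516387
  p = 15/70 = 0.214286: log2(p) = -2.222392, -p*log2(p) = 0.476227
  p = 13/70 = 0.185714: log2(p) = -2.428843, -p*log2(p) = 0.451071
  p = 13/70 = 0.185714: log2(p) = -2.428843, -p*log2(p) = 0.451071
  p = 2/70 = 0.028571: log2(p) = -5.129283, -p*log2(p) = 0.146551
  p = 7/70 = 0.100000: log2(p) = -3.321928, -p*log2(p) = 0.332193
H = 0.516387 + 0.476227 + 0.451071 + 0.451071 + 0.146551 + 0.332193 = 2.373500

H = 2.3735 bits/symbol


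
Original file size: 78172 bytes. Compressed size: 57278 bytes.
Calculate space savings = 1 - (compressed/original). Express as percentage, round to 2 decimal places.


ratio = compressed/original = 57278/78172 = 0.732718
savings = 1 - ratio = 1 - 0.732718 = 0.267282
as a percentage: 0.267282 * 100 = 26.73%

Space savings = 1 - 57278/78172 = 26.73%


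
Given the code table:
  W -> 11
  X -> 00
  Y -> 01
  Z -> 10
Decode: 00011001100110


Decoding:
00 -> X
01 -> Y
10 -> Z
01 -> Y
10 -> Z
01 -> Y
10 -> Z


Result: XYZYZYZ


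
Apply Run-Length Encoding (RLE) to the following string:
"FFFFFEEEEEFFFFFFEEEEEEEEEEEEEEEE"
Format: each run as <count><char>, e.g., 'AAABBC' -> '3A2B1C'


Scanning runs left to right:
  i=0: run of 'F' x 5 -> '5F'
  i=5: run of 'E' x 5 -> '5E'
  i=10: run of 'F' x 6 -> '6F'
  i=16: run of 'E' x 16 -> '16E'

RLE = 5F5E6F16E


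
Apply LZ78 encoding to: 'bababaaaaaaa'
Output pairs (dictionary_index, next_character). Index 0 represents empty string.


LZ78 encoding steps:
Dictionary: {0: ''}
Step 1: w='' (idx 0), next='b' -> output (0, 'b'), add 'b' as idx 1
Step 2: w='' (idx 0), next='a' -> output (0, 'a'), add 'a' as idx 2
Step 3: w='b' (idx 1), next='a' -> output (1, 'a'), add 'ba' as idx 3
Step 4: w='ba' (idx 3), next='a' -> output (3, 'a'), add 'baa' as idx 4
Step 5: w='a' (idx 2), next='a' -> output (2, 'a'), add 'aa' as idx 5
Step 6: w='aa' (idx 5), next='a' -> output (5, 'a'), add 'aaa' as idx 6


Encoded: [(0, 'b'), (0, 'a'), (1, 'a'), (3, 'a'), (2, 'a'), (5, 'a')]


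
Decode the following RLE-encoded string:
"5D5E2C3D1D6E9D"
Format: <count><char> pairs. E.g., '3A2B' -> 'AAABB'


Expanding each <count><char> pair:
  5D -> 'DDDDD'
  5E -> 'EEEEE'
  2C -> 'CC'
  3D -> 'DDD'
  1D -> 'D'
  6E -> 'EEEEEE'
  9D -> 'DDDDDDDDD'

Decoded = DDDDDEEEEECCDDDDEEEEEEDDDDDDDDD


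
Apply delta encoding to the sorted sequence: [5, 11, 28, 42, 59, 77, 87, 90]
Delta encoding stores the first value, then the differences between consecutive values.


First value: 5
Deltas:
  11 - 5 = 6
  28 - 11 = 17
  42 - 28 = 14
  59 - 42 = 17
  77 - 59 = 18
  87 - 77 = 10
  90 - 87 = 3


Delta encoded: [5, 6, 17, 14, 17, 18, 10, 3]


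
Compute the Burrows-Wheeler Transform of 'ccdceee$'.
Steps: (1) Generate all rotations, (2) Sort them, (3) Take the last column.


Rotations (sorted):
  0: $ccdceee -> last char: e
  1: ccdceee$ -> last char: $
  2: cdceee$c -> last char: c
  3: ceee$ccd -> last char: d
  4: dceee$cc -> last char: c
  5: e$ccdcee -> last char: e
  6: ee$ccdce -> last char: e
  7: eee$ccdc -> last char: c


BWT = e$cdceec


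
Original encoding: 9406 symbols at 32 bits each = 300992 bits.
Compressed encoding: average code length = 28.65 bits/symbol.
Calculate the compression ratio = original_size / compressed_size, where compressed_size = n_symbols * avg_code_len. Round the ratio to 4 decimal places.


original_size = n_symbols * orig_bits = 9406 * 32 = 300992 bits
compressed_size = n_symbols * avg_code_len = 9406 * 28.65 = 269481.9 bits
ratio = original_size / compressed_size = 300992 / 269481.9 = 1.1169

Compression ratio = 1.1169


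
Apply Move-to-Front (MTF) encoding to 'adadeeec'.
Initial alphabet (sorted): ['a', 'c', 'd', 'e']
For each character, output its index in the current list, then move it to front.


MTF encoding:
'a': index 0 in ['a', 'c', 'd', 'e'] -> ['a', 'c', 'd', 'e']
'd': index 2 in ['a', 'c', 'd', 'e'] -> ['d', 'a', 'c', 'e']
'a': index 1 in ['d', 'a', 'c', 'e'] -> ['a', 'd', 'c', 'e']
'd': index 1 in ['a', 'd', 'c', 'e'] -> ['d', 'a', 'c', 'e']
'e': index 3 in ['d', 'a', 'c', 'e'] -> ['e', 'd', 'a', 'c']
'e': index 0 in ['e', 'd', 'a', 'c'] -> ['e', 'd', 'a', 'c']
'e': index 0 in ['e', 'd', 'a', 'c'] -> ['e', 'd', 'a', 'c']
'c': index 3 in ['e', 'd', 'a', 'c'] -> ['c', 'e', 'd', 'a']


Output: [0, 2, 1, 1, 3, 0, 0, 3]


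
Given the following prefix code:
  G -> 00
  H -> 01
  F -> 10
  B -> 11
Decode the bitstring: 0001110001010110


Decoding step by step:
Bits 00 -> G
Bits 01 -> H
Bits 11 -> B
Bits 00 -> G
Bits 01 -> H
Bits 01 -> H
Bits 01 -> H
Bits 10 -> F


Decoded message: GHBGHHHF


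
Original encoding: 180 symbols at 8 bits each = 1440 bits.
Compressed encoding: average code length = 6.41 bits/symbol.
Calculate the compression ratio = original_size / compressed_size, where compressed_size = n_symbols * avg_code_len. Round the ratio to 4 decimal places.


original_size = n_symbols * orig_bits = 180 * 8 = 1440 bits
compressed_size = n_symbols * avg_code_len = 180 * 6.41 = 1153.8 bits
ratio = original_size / compressed_size = 1440 / 1153.8 = 1.248

Compression ratio = 1.248


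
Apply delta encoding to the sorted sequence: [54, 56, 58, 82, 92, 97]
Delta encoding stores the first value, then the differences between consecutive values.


First value: 54
Deltas:
  56 - 54 = 2
  58 - 56 = 2
  82 - 58 = 24
  92 - 82 = 10
  97 - 92 = 5


Delta encoded: [54, 2, 2, 24, 10, 5]


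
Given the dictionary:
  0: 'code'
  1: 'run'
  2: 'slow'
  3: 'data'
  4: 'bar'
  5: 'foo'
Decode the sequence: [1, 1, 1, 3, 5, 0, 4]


Look up each index in the dictionary:
  1 -> 'run'
  1 -> 'run'
  1 -> 'run'
  3 -> 'data'
  5 -> 'foo'
  0 -> 'code'
  4 -> 'bar'

Decoded: "run run run data foo code bar"


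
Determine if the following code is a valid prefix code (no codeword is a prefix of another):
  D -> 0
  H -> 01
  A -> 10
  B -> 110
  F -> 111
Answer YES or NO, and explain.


Checking each pair (does one codeword prefix another?):
  D='0' vs H='01': prefix -- VIOLATION

NO -- this is NOT a valid prefix code. D (0) is a prefix of H (01).


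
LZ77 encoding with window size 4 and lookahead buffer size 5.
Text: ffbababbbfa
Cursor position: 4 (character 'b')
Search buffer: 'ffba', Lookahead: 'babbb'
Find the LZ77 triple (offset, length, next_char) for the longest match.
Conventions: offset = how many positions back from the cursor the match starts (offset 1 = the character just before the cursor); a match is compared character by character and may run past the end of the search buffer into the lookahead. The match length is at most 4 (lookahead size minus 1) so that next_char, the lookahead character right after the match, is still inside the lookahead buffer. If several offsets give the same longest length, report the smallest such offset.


Try each offset into the search buffer:
  offset=1 (pos 3, char 'a'): match length 0
  offset=2 (pos 2, char 'b'): match length 3
  offset=3 (pos 1, char 'f'): match length 0
  offset=4 (pos 0, char 'f'): match length 0
Longest match has length 3 at offset 2.
next_char = character at position 4 + 3 = 7 -> 'b'

Best match: offset=2, length=3 (matching 'bab' starting at position 2)
LZ77 triple: (2, 3, 'b')


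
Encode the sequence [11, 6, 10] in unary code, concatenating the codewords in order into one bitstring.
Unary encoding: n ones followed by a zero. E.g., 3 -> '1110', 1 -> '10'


Encode each number as n ones followed by a terminating 0:
  11 -> 111111111110 (12 bits)
  6 -> 1111110 (7 bits)
  10 -> 11111111110 (11 bits)
Total length = 12 + 7 + 11 = 30 bits.

Unary([11, 6, 10]) = 111111111110111111011111111110 (30 bits)


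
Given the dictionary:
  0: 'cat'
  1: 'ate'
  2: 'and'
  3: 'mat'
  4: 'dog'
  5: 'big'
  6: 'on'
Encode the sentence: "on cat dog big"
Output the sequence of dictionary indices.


Look up each word in the dictionary:
  'on' -> 6
  'cat' -> 0
  'dog' -> 4
  'big' -> 5

Encoded: [6, 0, 4, 5]


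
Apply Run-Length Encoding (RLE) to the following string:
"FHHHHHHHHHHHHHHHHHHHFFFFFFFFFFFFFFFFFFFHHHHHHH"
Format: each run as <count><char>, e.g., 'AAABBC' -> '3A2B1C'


Scanning runs left to right:
  i=0: run of 'F' x 1 -> '1F'
  i=1: run of 'H' x 19 -> '19H'
  i=20: run of 'F' x 19 -> '19F'
  i=39: run of 'H' x 7 -> '7H'

RLE = 1F19H19F7H


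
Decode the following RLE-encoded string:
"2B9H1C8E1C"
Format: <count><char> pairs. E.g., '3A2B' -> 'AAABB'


Expanding each <count><char> pair:
  2B -> 'BB'
  9H -> 'HHHHHHHHH'
  1C -> 'C'
  8E -> 'EEEEEEEE'
  1C -> 'C'

Decoded = BBHHHHHHHHHCEEEEEEEEC


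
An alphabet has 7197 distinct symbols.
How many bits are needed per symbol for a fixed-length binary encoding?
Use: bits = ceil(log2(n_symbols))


log2(7197) = 12.8132
Bracket: 2^12 = 4096 < 7197 <= 2^13 = 8192
So ceil(log2(7197)) = 13

bits = ceil(log2(7197)) = ceil(12.8132) = 13 bits


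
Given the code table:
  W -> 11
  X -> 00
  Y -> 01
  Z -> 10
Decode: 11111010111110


Decoding:
11 -> W
11 -> W
10 -> Z
10 -> Z
11 -> W
11 -> W
10 -> Z


Result: WWZZWWZ


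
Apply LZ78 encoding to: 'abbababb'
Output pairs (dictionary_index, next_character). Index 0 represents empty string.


LZ78 encoding steps:
Dictionary: {0: ''}
Step 1: w='' (idx 0), next='a' -> output (0, 'a'), add 'a' as idx 1
Step 2: w='' (idx 0), next='b' -> output (0, 'b'), add 'b' as idx 2
Step 3: w='b' (idx 2), next='a' -> output (2, 'a'), add 'ba' as idx 3
Step 4: w='ba' (idx 3), next='b' -> output (3, 'b'), add 'bab' as idx 4
Step 5: w='b' (idx 2), end of input -> output (2, '')


Encoded: [(0, 'a'), (0, 'b'), (2, 'a'), (3, 'b'), (2, '')]


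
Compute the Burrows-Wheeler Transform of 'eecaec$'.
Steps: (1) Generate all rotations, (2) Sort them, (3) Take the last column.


Rotations (sorted):
  0: $eecaec -> last char: c
  1: aec$eec -> last char: c
  2: c$eecae -> last char: e
  3: caec$ee -> last char: e
  4: ec$eeca -> last char: a
  5: ecaec$e -> last char: e
  6: eecaec$ -> last char: $


BWT = cceeae$


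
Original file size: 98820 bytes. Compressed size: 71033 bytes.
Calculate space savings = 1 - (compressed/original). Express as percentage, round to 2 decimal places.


ratio = compressed/original = 71033/98820 = 0.718812
savings = 1 - ratio = 1 - 0.718812 = 0.281188
as a percentage: 0.281188 * 100 = 28.12%

Space savings = 1 - 71033/98820 = 28.12%


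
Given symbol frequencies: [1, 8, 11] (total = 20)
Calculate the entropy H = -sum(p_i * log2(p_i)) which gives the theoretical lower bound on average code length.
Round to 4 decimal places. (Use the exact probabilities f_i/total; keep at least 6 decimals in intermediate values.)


Per-symbol terms -p_i * log2(p_i) with p_i = f_i/20:
  p = 1/20 = 0.050000: log2(p) = -4.321928, -p*log2(p) = 0.216096
  p = 8/20 = 0.400000: log2(p) = -1.321928, -p*log2(p) = 0.528771
  p = 11/20 = 0.550000: log2(p) = -0.862496, -p*log2(p) = 0.474373
H = 0.216096 + 0.528771 + 0.474373 = 1.219240

H = 1.2192 bits/symbol


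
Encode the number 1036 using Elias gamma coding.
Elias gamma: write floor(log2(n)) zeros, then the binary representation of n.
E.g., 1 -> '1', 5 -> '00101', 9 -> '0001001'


num_bits = floor(log2(1036)) + 1 = 11
leading_zeros = num_bits - 1 = 10
binary(1036) = 10000001100

Elias gamma(1036) = '0000000000' + '10000001100' = 000000000010000001100 (21 bits)


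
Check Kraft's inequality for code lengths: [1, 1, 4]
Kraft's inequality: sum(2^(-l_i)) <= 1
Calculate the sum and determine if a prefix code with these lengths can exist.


Sum = 2^(-1) + 2^(-1) + 2^(-4)
    = 0.5 + 0.5 + 0.0625
    = 17/16 = 1.0625
Since 1.0625 > 1, Kraft's inequality is NOT satisfied.
A prefix code with these lengths CANNOT exist.

Kraft sum = 1.0625. Not satisfied.


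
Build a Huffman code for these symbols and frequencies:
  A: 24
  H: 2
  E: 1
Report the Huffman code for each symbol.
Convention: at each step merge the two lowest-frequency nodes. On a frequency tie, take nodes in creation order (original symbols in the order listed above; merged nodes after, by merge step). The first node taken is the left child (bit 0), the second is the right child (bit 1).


Huffman tree construction:
Step 1: Merge E(1) + H(2) = 3
Step 2: Merge (E+H)(3) + A(24) = 27
Read each symbol's code off the tree from the root (left child = 0, right child = 1).

Codes:
  A: 1 (length 1)
  H: 01 (length 2)
  E: 00 (length 2)
Average code length: 30/27 = 1.1111 bits/symbol


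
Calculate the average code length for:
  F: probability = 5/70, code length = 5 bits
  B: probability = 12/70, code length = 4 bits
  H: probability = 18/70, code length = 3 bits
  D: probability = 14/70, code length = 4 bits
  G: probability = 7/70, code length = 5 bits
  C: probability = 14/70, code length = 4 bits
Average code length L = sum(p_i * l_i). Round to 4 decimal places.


Weighted contributions p_i * l_i:
  F: (5/70) * 5 = 25/70
  B: (12/70) * 4 = 48/70
  H: (18/70) * 3 = 54/70
  D: (14/70) * 4 = 56/70
  G: (7/70) * 5 = 35/70
  C: (14/70) * 4 = 56/70
Sum = (25 + 48 + 54 + 56 + 35 + 56)/70 = 274/70

L = 274/70 = 3.9143 bits/symbol


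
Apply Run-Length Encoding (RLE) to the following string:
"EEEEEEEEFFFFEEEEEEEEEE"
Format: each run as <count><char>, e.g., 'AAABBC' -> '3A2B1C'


Scanning runs left to right:
  i=0: run of 'E' x 8 -> '8E'
  i=8: run of 'F' x 4 -> '4F'
  i=12: run of 'E' x 10 -> '10E'

RLE = 8E4F10E
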